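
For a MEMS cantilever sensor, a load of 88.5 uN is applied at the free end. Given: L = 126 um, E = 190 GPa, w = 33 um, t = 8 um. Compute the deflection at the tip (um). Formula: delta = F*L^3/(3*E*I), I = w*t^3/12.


Step 1: Calculate the second moment of area.
I = w * t^3 / 12 = 33 * 8^3 / 12 = 1408.0 um^4
Step 2: Convert E to consistent units (1 GPa = 1000 uN/um^2).
E = 190 GPa = 190000 uN/um^2
Step 3: Calculate tip deflection.
delta = F * L^3 / (3 * E * I)
delta = 88.5 * 126^3 / (3 * 190000 * 1408.0)
delta = 0.2206 um


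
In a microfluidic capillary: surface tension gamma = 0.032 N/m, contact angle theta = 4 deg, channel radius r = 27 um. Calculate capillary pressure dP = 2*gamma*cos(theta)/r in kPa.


Step 1: cos(4 deg) = 0.9976
Step 2: Convert r to m: r = 27e-6 m
Step 3: dP = 2 * 0.032 * 0.9976 / 27e-6 = 2364.7 Pa
Step 4: Convert Pa to kPa (divide by 1000).
dP = 2.36 kPa


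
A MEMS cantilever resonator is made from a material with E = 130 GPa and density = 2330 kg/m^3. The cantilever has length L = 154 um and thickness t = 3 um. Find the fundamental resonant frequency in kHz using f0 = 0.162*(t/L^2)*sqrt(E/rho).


Step 1: Convert units to SI.
t_SI = 3e-6 m, L_SI = 154e-6 m
Step 2: Calculate sqrt(E/rho).
sqrt(130e9 / 2330) = 7469.54 m/s
Step 3: Compute f0.
f0 = 0.162 * 3e-6 / (154e-6)^2 * 7469.54 = 153069.5 Hz = 153.07 kHz


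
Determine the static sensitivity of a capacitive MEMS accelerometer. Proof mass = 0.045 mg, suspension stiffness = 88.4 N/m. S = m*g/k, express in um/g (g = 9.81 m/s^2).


Step 1: Convert mass: m = 0.045 mg = 4.50e-08 kg
Step 2: S = m * g / k = 4.50e-08 * 9.81 / 88.4
Step 3: S = 4.99e-09 m/g
Step 4: Convert to um/g: S = 0.005 um/g


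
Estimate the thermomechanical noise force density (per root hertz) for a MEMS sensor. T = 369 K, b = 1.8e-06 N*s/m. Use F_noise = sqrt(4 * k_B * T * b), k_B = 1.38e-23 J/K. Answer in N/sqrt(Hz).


Step 1: Compute 4 * k_B * T * b
= 4 * 1.38e-23 * 369 * 1.8e-06
= 3.6664e-26 N^2/Hz
Step 2: F_noise = sqrt(3.6664e-26)
F_noise = 1.91e-13 N/sqrt(Hz)


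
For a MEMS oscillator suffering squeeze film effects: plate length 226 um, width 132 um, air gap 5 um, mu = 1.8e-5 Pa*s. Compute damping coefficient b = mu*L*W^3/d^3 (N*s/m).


Step 1: Convert to SI.
L = 226e-6 m, W = 132e-6 m, d = 5e-6 m
Step 2: W^3 = (132e-6)^3 = 2.30e-12 m^3
Step 3: d^3 = (5e-6)^3 = 1.25e-16 m^3
Step 4: b = 1.8e-5 * 226e-6 * 2.30e-12 / 1.25e-16
b = 7.49e-05 N*s/m


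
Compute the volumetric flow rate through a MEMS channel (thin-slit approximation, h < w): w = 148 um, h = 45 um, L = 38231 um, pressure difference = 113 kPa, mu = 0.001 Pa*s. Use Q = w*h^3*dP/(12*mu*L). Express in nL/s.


Step 1: Convert all dimensions to SI (meters).
w = 148e-6 m, h = 45e-6 m, L = 38231e-6 m, dP = 113e3 Pa
Step 2: Q = w * h^3 * dP / (12 * mu * L)
Q = 148e-6 * (45e-6)^3 * 113e3 / (12 * 0.001 * 38231e-6) = 3.32185595e-09 m^3/s
Step 3: Convert Q from m^3/s to nL/s (1 m^3 = 1e12 nL, so multiply by 1e12).
Q = 3321.856 nL/s


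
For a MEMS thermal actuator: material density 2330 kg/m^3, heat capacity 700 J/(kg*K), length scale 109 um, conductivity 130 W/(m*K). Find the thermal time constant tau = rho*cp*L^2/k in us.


Step 1: Convert L to m: L = 109e-6 m
Step 2: L^2 = (109e-6)^2 = 1.1881e-08 m^2
Step 3: tau = 2330 * 700 * 1.1881e-08 / 130 = 1.4906085e-04 s
Step 4: Convert to microseconds (multiply by 1e6).
tau = 149.061 us


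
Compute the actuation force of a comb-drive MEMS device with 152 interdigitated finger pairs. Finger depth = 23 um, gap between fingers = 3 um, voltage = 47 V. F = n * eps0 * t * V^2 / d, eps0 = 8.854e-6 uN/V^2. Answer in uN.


Step 1: Parameters: n=152, eps0=8.854e-6 uN/V^2, t=23 um, V=47 V, d=3 um
Step 2: V^2 = 2209
Step 3: F = 152 * 8.854e-6 * 23 * 2209 / 3
F = 22.792 uN


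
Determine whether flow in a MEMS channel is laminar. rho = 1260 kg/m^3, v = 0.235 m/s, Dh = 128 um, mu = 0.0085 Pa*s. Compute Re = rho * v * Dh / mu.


Step 1: Convert Dh to meters: Dh = 128e-6 m
Step 2: Re = rho * v * Dh / mu
Re = 1260 * 0.235 * 128e-6 / 0.0085
Re = 4.459
Since Re = 4.459 is below ~2300, the flow is laminar.


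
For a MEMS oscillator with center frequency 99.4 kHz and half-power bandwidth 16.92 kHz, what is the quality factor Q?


Step 1: Q = f0 / bandwidth
Step 2: Q = 99.4 / 16.92
Q = 5.9


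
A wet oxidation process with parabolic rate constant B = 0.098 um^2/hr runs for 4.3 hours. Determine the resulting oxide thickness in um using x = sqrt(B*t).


Step 1: Compute B*t = 0.098 * 4.3 = 0.4214
Step 2: x = sqrt(0.4214)
x = 0.649 um


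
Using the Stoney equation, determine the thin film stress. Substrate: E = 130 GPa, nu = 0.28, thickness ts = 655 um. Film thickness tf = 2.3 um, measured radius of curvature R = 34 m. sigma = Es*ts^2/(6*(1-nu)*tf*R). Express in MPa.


Step 1: Compute numerator: Es * ts^2 = 130 * 655^2 = 55773250 (GPa*um^2)
Step 2: Compute denominator (R in um): 6*(1-nu)*tf*R = 6*0.72*2.3*34e6 = 337824000.0 (um^2)
Step 3: sigma (GPa) = 55773250 / 337824000.0 = 1.65096e-01 GPa
Step 4: Convert to MPa (x1000): sigma = 165.1 MPa


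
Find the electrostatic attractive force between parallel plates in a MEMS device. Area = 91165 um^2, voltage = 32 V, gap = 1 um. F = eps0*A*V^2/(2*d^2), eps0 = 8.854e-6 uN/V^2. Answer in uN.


Step 1: Identify parameters.
eps0 = 8.854e-6 uN/V^2, A = 91165 um^2, V = 32 V, d = 1 um
Step 2: Compute V^2 = 32^2 = 1024
Step 3: Compute d^2 = 1^2 = 1
Step 4: F = 0.5 * 8.854e-6 * 91165 * 1024 / 1
F = 413.274 uN


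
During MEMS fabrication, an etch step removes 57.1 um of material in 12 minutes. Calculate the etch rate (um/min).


Step 1: Etch rate = depth / time
Step 2: rate = 57.1 / 12
rate = 4.758 um/min


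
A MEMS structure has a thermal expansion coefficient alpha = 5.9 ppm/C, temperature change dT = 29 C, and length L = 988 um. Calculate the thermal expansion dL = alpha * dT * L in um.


Step 1: Convert CTE: alpha = 5.9 ppm/C = 5.9e-6 /C
Step 2: dL = 5.9e-6 * 29 * 988
dL = 0.169 um


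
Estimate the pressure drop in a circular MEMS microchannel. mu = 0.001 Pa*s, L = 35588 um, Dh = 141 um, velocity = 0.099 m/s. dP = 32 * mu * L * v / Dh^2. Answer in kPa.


Step 1: Convert to SI: L = 35588e-6 m, Dh = 141e-6 m
Step 2: dP = 32 * 0.001 * 35588e-6 * 0.099 / (141e-6)^2
Step 3: dP = 5670.88 Pa
Step 4: Convert to kPa: dP = 5.67 kPa


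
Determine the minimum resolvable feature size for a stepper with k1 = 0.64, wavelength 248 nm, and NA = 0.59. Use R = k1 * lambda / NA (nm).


Step 1: Identify values: k1 = 0.64, lambda = 248 nm, NA = 0.59
Step 2: R = k1 * lambda / NA
R = 0.64 * 248 / 0.59
R = 269.0 nm


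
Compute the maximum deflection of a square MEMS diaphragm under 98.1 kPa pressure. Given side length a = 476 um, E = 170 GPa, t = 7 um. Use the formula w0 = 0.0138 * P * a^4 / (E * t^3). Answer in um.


Step 1: Convert pressure to compatible units (E is in GPa, so P in GPa).
P = 98.1 kPa = 98.1e-6 GPa
Step 2: Compute numerator: 0.0138 * P * a^4.
a^4 = 476^4 = 51336683776
numerator = 0.0138 * 98.1e-6 * 51336683776 = 6.949858e+04
Step 3: Compute denominator: E * t^3 = 170 * 7^3 = 58310
Step 4: w0 = numerator / denominator = 6.949858e+04 / 58310 = 1.1919 um


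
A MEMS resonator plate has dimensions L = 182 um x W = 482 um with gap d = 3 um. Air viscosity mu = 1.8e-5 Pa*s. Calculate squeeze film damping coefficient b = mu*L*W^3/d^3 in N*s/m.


Step 1: Convert to SI.
L = 182e-6 m, W = 482e-6 m, d = 3e-6 m
Step 2: W^3 = (482e-6)^3 = 1.12e-10 m^3
Step 3: d^3 = (3e-6)^3 = 2.70e-17 m^3
Step 4: b = 1.8e-5 * 182e-6 * 1.12e-10 / 2.70e-17
b = 1.36e-02 N*s/m


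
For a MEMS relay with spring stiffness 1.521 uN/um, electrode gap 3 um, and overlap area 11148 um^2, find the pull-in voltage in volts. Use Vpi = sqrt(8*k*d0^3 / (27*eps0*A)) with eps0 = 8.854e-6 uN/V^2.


Step 1: Compute numerator: 8 * k * d0^3 = 8 * 1.521 * 3^3 = 328.536
Step 2: Compute denominator: 27 * eps0 * A = 27 * 8.854e-6 * 11148 = 2.665019
Step 3: Vpi = sqrt(328.536 / 2.665019)
Vpi = 11.1 V


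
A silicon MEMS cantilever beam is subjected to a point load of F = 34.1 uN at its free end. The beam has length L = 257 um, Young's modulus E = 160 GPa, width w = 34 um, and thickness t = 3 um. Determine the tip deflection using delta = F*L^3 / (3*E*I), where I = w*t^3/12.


Step 1: Calculate the second moment of area.
I = w * t^3 / 12 = 34 * 3^3 / 12 = 76.5 um^4
Step 2: Convert E to consistent units (1 GPa = 1000 uN/um^2).
E = 160 GPa = 160000 uN/um^2
Step 3: Calculate tip deflection.
delta = F * L^3 / (3 * E * I)
delta = 34.1 * 257^3 / (3 * 160000 * 76.5)
delta = 15.7634 um


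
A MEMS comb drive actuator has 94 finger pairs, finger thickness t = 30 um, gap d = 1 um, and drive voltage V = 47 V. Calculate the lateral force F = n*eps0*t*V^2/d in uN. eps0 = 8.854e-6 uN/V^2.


Step 1: Parameters: n=94, eps0=8.854e-6 uN/V^2, t=30 um, V=47 V, d=1 um
Step 2: V^2 = 2209
Step 3: F = 94 * 8.854e-6 * 30 * 2209 / 1
F = 55.155 uN


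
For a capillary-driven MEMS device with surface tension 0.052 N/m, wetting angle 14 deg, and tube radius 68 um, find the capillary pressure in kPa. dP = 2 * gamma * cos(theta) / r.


Step 1: cos(14 deg) = 0.9703
Step 2: Convert r to m: r = 68e-6 m
Step 3: dP = 2 * 0.052 * 0.9703 / 68e-6 = 1484.0 Pa
Step 4: Convert Pa to kPa (divide by 1000).
dP = 1.48 kPa


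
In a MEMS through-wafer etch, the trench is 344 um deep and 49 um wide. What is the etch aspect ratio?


Step 1: AR = depth / width
Step 2: AR = 344 / 49
AR = 7.0


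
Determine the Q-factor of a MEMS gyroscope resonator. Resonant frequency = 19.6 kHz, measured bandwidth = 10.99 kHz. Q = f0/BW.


Step 1: Q = f0 / bandwidth
Step 2: Q = 19.6 / 10.99
Q = 1.8


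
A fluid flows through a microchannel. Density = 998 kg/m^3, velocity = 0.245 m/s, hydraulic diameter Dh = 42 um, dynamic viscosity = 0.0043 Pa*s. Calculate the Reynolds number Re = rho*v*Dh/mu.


Step 1: Convert Dh to meters: Dh = 42e-6 m
Step 2: Re = rho * v * Dh / mu
Re = 998 * 0.245 * 42e-6 / 0.0043
Re = 2.388


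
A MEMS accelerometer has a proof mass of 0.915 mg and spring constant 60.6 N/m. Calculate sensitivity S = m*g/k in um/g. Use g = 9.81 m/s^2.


Step 1: Convert mass: m = 0.915 mg = 9.15e-07 kg
Step 2: S = m * g / k = 9.15e-07 * 9.81 / 60.6
Step 3: S = 1.48e-07 m/g
Step 4: Convert to um/g: S = 0.148 um/g


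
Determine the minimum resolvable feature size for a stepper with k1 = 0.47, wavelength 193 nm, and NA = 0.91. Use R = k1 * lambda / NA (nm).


Step 1: Identify values: k1 = 0.47, lambda = 193 nm, NA = 0.91
Step 2: R = k1 * lambda / NA
R = 0.47 * 193 / 0.91
R = 99.7 nm


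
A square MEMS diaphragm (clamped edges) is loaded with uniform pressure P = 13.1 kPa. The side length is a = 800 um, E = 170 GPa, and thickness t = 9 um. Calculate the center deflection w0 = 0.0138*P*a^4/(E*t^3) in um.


Step 1: Convert pressure to compatible units (E is in GPa, so P in GPa).
P = 13.1 kPa = 13.1e-6 GPa
Step 2: Compute numerator: 0.0138 * P * a^4.
a^4 = 800^4 = 409600000000
numerator = 0.0138 * 13.1e-6 * 409600000000 = 7.40475e+04
Step 3: Compute denominator: E * t^3 = 170 * 9^3 = 123930
Step 4: w0 = numerator / denominator = 7.40475e+04 / 123930 = 0.5975 um


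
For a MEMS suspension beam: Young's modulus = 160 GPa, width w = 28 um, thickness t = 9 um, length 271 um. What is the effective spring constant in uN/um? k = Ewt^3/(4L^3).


Step 1: Convert E to consistent units (1 GPa = 1000 uN/um^2).
E = 160 GPa = 160000 uN/um^2
Step 2: Compute t^3 = 9^3 = 729
Step 3: Compute L^3 = 271^3 = 19902511
Step 4: k = 160000 * 28 * 729 / (4 * 19902511)
k = 41.024 uN/um


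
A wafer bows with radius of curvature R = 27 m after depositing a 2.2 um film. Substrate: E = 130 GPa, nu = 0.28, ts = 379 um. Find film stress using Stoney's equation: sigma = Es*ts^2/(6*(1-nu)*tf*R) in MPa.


Step 1: Compute numerator: Es * ts^2 = 130 * 379^2 = 18673330 (GPa*um^2)
Step 2: Compute denominator (R in um): 6*(1-nu)*tf*R = 6*0.72*2.2*27e6 = 256608000.0 (um^2)
Step 3: sigma (GPa) = 18673330 / 256608000.0 = 7.277e-02 GPa
Step 4: Convert to MPa (x1000): sigma = 72.8 MPa


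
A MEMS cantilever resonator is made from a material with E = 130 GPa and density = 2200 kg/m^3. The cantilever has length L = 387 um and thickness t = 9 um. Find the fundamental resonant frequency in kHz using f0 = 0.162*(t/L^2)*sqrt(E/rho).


Step 1: Convert units to SI.
t_SI = 9e-6 m, L_SI = 387e-6 m
Step 2: Calculate sqrt(E/rho).
sqrt(130e9 / 2200) = 7687.06 m/s
Step 3: Compute f0.
f0 = 0.162 * 9e-6 / (387e-6)^2 * 7687.06 = 74833.5 Hz = 74.83 kHz


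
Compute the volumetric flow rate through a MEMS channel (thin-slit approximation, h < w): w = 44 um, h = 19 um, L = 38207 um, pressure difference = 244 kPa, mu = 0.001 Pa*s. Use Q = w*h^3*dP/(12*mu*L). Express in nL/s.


Step 1: Convert all dimensions to SI (meters).
w = 44e-6 m, h = 19e-6 m, L = 38207e-6 m, dP = 244e3 Pa
Step 2: Q = w * h^3 * dP / (12 * mu * L)
Q = 44e-6 * (19e-6)^3 * 244e3 / (12 * 0.001 * 38207e-6) = 1.6061242e-10 m^3/s
Step 3: Convert Q from m^3/s to nL/s (1 m^3 = 1e12 nL, so multiply by 1e12).
Q = 160.612 nL/s


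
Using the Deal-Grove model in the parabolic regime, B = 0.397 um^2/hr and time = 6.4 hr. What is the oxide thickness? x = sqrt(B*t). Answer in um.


Step 1: Compute B*t = 0.397 * 6.4 = 2.5408
Step 2: x = sqrt(2.5408)
x = 1.594 um


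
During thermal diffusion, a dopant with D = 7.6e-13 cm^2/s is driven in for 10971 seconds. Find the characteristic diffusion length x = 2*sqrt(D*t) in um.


Step 1: Compute D*t = 7.6e-13 * 10971 = 8.33796e-09 cm^2
Step 2: sqrt(D*t) = 9.13124e-05 cm
Step 3: x = 2 * 9.13124e-05 cm = 1.826248e-04 cm
Step 4: Convert to um (1 cm = 1e4 um): x = 1.826 um


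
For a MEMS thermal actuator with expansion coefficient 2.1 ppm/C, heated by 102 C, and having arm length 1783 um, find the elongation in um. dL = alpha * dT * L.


Step 1: Convert CTE: alpha = 2.1 ppm/C = 2.1e-6 /C
Step 2: dL = 2.1e-6 * 102 * 1783
dL = 0.3819 um


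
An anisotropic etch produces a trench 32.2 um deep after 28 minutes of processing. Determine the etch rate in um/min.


Step 1: Etch rate = depth / time
Step 2: rate = 32.2 / 28
rate = 1.15 um/min


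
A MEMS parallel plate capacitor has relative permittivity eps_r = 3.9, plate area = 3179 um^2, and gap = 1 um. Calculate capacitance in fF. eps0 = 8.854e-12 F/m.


Step 1: Convert area to m^2: A = 3179e-12 m^2
Step 2: Convert gap to m: d = 1e-6 m
Step 3: C = eps0 * eps_r * A / d
C = 8.854e-12 * 3.9 * 3179e-12 / 1e-6
Step 4: Convert to fF (multiply by 1e15).
C = 109.77 fF


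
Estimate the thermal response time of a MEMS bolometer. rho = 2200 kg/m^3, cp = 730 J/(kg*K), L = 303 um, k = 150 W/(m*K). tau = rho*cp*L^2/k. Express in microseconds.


Step 1: Convert L to m: L = 303e-6 m
Step 2: L^2 = (303e-6)^2 = 9.1809e-08 m^2
Step 3: tau = 2200 * 730 * 9.1809e-08 / 150 = 9.8296836e-04 s
Step 4: Convert to microseconds (multiply by 1e6).
tau = 982.968 us


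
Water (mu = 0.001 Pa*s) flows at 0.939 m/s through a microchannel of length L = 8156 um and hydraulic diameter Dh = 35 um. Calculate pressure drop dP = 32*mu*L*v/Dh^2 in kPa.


Step 1: Convert to SI: L = 8156e-6 m, Dh = 35e-6 m
Step 2: dP = 32 * 0.001 * 8156e-6 * 0.939 / (35e-6)^2
Step 3: dP = 200058.36 Pa
Step 4: Convert to kPa: dP = 200.06 kPa


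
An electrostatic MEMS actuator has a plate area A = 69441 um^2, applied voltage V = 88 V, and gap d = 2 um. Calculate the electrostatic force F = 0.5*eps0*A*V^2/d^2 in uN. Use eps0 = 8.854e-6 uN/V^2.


Step 1: Identify parameters.
eps0 = 8.854e-6 uN/V^2, A = 69441 um^2, V = 88 V, d = 2 um
Step 2: Compute V^2 = 88^2 = 7744
Step 3: Compute d^2 = 2^2 = 4
Step 4: F = 0.5 * 8.854e-6 * 69441 * 7744 / 4
F = 595.156 uN


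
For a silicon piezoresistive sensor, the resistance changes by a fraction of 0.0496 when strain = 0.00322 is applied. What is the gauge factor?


Step 1: Identify values.
dR/R = 0.0496, strain = 0.00322
Step 2: GF = (dR/R) / strain = 0.0496 / 0.00322
GF = 15.4


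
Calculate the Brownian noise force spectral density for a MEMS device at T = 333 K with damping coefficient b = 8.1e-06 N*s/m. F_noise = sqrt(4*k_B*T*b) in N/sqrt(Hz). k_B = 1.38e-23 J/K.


Step 1: Compute 4 * k_B * T * b
= 4 * 1.38e-23 * 333 * 8.1e-06
= 1.4889e-25 N^2/Hz
Step 2: F_noise = sqrt(1.4889e-25)
F_noise = 3.86e-13 N/sqrt(Hz)


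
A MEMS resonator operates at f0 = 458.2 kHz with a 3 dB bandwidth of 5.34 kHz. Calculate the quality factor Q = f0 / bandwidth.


Step 1: Q = f0 / bandwidth
Step 2: Q = 458.2 / 5.34
Q = 85.8


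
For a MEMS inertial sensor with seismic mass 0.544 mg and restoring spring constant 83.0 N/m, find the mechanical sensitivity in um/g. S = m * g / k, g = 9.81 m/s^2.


Step 1: Convert mass: m = 0.544 mg = 5.44e-07 kg
Step 2: S = m * g / k = 5.44e-07 * 9.81 / 83.0
Step 3: S = 6.43e-08 m/g
Step 4: Convert to um/g: S = 0.064 um/g


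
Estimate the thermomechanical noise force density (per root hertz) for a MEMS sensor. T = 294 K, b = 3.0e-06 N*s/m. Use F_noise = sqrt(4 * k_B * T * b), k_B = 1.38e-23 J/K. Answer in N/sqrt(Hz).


Step 1: Compute 4 * k_B * T * b
= 4 * 1.38e-23 * 294 * 3.0e-06
= 4.8686e-26 N^2/Hz
Step 2: F_noise = sqrt(4.8686e-26)
F_noise = 2.21e-13 N/sqrt(Hz)


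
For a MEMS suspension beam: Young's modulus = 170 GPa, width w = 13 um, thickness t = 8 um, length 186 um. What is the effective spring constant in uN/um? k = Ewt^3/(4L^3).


Step 1: Convert E to consistent units (1 GPa = 1000 uN/um^2).
E = 170 GPa = 170000 uN/um^2
Step 2: Compute t^3 = 8^3 = 512
Step 3: Compute L^3 = 186^3 = 6434856
Step 4: k = 170000 * 13 * 512 / (4 * 6434856)
k = 43.9606 uN/um


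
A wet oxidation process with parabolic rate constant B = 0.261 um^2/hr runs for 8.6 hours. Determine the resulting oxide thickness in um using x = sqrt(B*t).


Step 1: Compute B*t = 0.261 * 8.6 = 2.2446
Step 2: x = sqrt(2.2446)
x = 1.498 um


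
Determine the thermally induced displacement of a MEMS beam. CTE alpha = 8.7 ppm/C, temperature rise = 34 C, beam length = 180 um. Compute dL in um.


Step 1: Convert CTE: alpha = 8.7 ppm/C = 8.7e-6 /C
Step 2: dL = 8.7e-6 * 34 * 180
dL = 0.0532 um


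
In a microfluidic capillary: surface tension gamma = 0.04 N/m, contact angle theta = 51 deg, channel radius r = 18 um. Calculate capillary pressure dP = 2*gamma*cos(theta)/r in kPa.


Step 1: cos(51 deg) = 0.6293
Step 2: Convert r to m: r = 18e-6 m
Step 3: dP = 2 * 0.04 * 0.6293 / 18e-6 = 2796.9 Pa
Step 4: Convert Pa to kPa (divide by 1000).
dP = 2.8 kPa


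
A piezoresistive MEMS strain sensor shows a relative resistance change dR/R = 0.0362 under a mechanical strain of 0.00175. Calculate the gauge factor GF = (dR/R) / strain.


Step 1: Identify values.
dR/R = 0.0362, strain = 0.00175
Step 2: GF = (dR/R) / strain = 0.0362 / 0.00175
GF = 20.7


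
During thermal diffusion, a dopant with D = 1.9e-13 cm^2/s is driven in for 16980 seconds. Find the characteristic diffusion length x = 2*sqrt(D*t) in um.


Step 1: Compute D*t = 1.9e-13 * 16980 = 3.2262e-09 cm^2
Step 2: sqrt(D*t) = 5.67996e-05 cm
Step 3: x = 2 * 5.67996e-05 cm = 1.135992e-04 cm
Step 4: Convert to um (1 cm = 1e4 um): x = 1.136 um


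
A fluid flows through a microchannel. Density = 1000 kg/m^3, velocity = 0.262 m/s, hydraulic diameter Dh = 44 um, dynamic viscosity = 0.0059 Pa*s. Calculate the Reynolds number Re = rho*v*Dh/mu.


Step 1: Convert Dh to meters: Dh = 44e-6 m
Step 2: Re = rho * v * Dh / mu
Re = 1000 * 0.262 * 44e-6 / 0.0059
Re = 1.954


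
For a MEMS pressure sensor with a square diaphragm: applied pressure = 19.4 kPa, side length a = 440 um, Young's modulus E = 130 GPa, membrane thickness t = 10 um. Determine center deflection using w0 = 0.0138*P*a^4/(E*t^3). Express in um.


Step 1: Convert pressure to compatible units (E is in GPa, so P in GPa).
P = 19.4 kPa = 19.4e-6 GPa
Step 2: Compute numerator: 0.0138 * P * a^4.
a^4 = 440^4 = 37480960000
numerator = 0.0138 * 19.4e-6 * 37480960000 = 1.0034e+04
Step 3: Compute denominator: E * t^3 = 130 * 10^3 = 130000
Step 4: w0 = numerator / denominator = 1.0034e+04 / 130000 = 0.0772 um


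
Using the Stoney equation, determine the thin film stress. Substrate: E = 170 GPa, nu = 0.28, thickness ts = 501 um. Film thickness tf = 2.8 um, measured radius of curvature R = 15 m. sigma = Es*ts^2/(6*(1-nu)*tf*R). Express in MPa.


Step 1: Compute numerator: Es * ts^2 = 170 * 501^2 = 42670170 (GPa*um^2)
Step 2: Compute denominator (R in um): 6*(1-nu)*tf*R = 6*0.72*2.8*15e6 = 181440000.0 (um^2)
Step 3: sigma (GPa) = 42670170 / 181440000.0 = 2.35175e-01 GPa
Step 4: Convert to MPa (x1000): sigma = 235.2 MPa


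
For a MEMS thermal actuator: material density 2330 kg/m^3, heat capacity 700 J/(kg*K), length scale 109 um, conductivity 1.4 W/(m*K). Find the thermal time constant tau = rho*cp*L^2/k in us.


Step 1: Convert L to m: L = 109e-6 m
Step 2: L^2 = (109e-6)^2 = 1.1881e-08 m^2
Step 3: tau = 2330 * 700 * 1.1881e-08 / 1.4 = 1.3841365e-02 s
Step 4: Convert to microseconds (multiply by 1e6).
tau = 13841.365 us


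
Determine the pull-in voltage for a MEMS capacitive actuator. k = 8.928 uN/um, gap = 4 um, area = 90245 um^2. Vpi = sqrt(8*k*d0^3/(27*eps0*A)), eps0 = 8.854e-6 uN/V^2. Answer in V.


Step 1: Compute numerator: 8 * k * d0^3 = 8 * 8.928 * 4^3 = 4571.136
Step 2: Compute denominator: 27 * eps0 * A = 27 * 8.854e-6 * 90245 = 21.573789
Step 3: Vpi = sqrt(4571.136 / 21.573789)
Vpi = 14.56 V


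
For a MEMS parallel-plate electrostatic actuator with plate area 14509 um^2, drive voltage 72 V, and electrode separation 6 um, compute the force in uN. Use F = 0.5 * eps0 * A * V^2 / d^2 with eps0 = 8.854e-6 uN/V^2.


Step 1: Identify parameters.
eps0 = 8.854e-6 uN/V^2, A = 14509 um^2, V = 72 V, d = 6 um
Step 2: Compute V^2 = 72^2 = 5184
Step 3: Compute d^2 = 6^2 = 36
Step 4: F = 0.5 * 8.854e-6 * 14509 * 5184 / 36
F = 9.249 uN


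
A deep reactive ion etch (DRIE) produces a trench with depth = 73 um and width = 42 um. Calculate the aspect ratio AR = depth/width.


Step 1: AR = depth / width
Step 2: AR = 73 / 42
AR = 1.7


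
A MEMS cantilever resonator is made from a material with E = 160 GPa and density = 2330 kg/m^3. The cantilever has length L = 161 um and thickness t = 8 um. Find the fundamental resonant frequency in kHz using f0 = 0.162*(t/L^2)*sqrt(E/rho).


Step 1: Convert units to SI.
t_SI = 8e-6 m, L_SI = 161e-6 m
Step 2: Calculate sqrt(E/rho).
sqrt(160e9 / 2330) = 8286.71 m/s
Step 3: Compute f0.
f0 = 0.162 * 8e-6 / (161e-6)^2 * 8286.71 = 414319.5 Hz = 414.32 kHz


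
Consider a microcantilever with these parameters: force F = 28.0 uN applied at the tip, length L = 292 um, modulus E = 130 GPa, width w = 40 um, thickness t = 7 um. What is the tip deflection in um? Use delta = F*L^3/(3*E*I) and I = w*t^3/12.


Step 1: Calculate the second moment of area.
I = w * t^3 / 12 = 40 * 7^3 / 12 = 1143.3333 um^4
Step 2: Convert E to consistent units (1 GPa = 1000 uN/um^2).
E = 130 GPa = 130000 uN/um^2
Step 3: Calculate tip deflection.
delta = F * L^3 / (3 * E * I)
delta = 28.0 * 292^3 / (3 * 130000 * 1143.3333)
delta = 1.5634 um


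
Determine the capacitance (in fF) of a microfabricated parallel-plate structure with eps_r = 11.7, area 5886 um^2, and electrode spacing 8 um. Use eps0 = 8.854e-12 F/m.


Step 1: Convert area to m^2: A = 5886e-12 m^2
Step 2: Convert gap to m: d = 8e-6 m
Step 3: C = eps0 * eps_r * A / d
C = 8.854e-12 * 11.7 * 5886e-12 / 8e-6
Step 4: Convert to fF (multiply by 1e15).
C = 76.22 fF


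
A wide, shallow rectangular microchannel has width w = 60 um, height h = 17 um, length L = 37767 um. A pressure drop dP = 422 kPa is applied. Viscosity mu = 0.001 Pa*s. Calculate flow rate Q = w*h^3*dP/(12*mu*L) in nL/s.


Step 1: Convert all dimensions to SI (meters).
w = 60e-6 m, h = 17e-6 m, L = 37767e-6 m, dP = 422e3 Pa
Step 2: Q = w * h^3 * dP / (12 * mu * L)
Q = 60e-6 * (17e-6)^3 * 422e3 / (12 * 0.001 * 37767e-6) = 2.7448381e-10 m^3/s
Step 3: Convert Q from m^3/s to nL/s (1 m^3 = 1e12 nL, so multiply by 1e12).
Q = 274.484 nL/s


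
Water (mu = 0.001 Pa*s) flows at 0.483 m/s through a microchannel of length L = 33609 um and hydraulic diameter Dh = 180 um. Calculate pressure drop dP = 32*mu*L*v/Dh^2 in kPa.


Step 1: Convert to SI: L = 33609e-6 m, Dh = 180e-6 m
Step 2: dP = 32 * 0.001 * 33609e-6 * 0.483 / (180e-6)^2
Step 3: dP = 16032.74 Pa
Step 4: Convert to kPa: dP = 16.03 kPa


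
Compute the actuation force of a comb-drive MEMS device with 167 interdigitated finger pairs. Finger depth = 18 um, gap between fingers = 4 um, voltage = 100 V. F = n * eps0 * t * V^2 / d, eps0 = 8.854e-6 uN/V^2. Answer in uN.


Step 1: Parameters: n=167, eps0=8.854e-6 uN/V^2, t=18 um, V=100 V, d=4 um
Step 2: V^2 = 10000
Step 3: F = 167 * 8.854e-6 * 18 * 10000 / 4
F = 66.538 uN


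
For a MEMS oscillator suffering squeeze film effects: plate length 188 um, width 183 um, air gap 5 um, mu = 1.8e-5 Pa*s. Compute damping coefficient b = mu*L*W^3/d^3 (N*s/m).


Step 1: Convert to SI.
L = 188e-6 m, W = 183e-6 m, d = 5e-6 m
Step 2: W^3 = (183e-6)^3 = 6.13e-12 m^3
Step 3: d^3 = (5e-6)^3 = 1.25e-16 m^3
Step 4: b = 1.8e-5 * 188e-6 * 6.13e-12 / 1.25e-16
b = 1.66e-04 N*s/m


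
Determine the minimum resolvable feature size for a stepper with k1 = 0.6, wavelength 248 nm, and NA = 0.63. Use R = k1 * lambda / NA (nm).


Step 1: Identify values: k1 = 0.6, lambda = 248 nm, NA = 0.63
Step 2: R = k1 * lambda / NA
R = 0.6 * 248 / 0.63
R = 236.2 nm


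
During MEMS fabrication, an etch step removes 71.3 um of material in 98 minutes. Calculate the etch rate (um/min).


Step 1: Etch rate = depth / time
Step 2: rate = 71.3 / 98
rate = 0.728 um/min


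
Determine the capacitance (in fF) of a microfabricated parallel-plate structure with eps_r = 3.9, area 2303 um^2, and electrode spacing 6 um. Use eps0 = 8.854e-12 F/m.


Step 1: Convert area to m^2: A = 2303e-12 m^2
Step 2: Convert gap to m: d = 6e-6 m
Step 3: C = eps0 * eps_r * A / d
C = 8.854e-12 * 3.9 * 2303e-12 / 6e-6
Step 4: Convert to fF (multiply by 1e15).
C = 13.25 fF


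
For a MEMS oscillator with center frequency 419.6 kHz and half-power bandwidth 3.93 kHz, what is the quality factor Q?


Step 1: Q = f0 / bandwidth
Step 2: Q = 419.6 / 3.93
Q = 106.8


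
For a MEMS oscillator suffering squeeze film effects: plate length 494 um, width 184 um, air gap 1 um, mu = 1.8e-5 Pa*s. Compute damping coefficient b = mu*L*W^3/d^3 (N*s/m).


Step 1: Convert to SI.
L = 494e-6 m, W = 184e-6 m, d = 1e-6 m
Step 2: W^3 = (184e-6)^3 = 6.23e-12 m^3
Step 3: d^3 = (1e-6)^3 = 1.00e-18 m^3
Step 4: b = 1.8e-5 * 494e-6 * 6.23e-12 / 1.00e-18
b = 5.54e-02 N*s/m


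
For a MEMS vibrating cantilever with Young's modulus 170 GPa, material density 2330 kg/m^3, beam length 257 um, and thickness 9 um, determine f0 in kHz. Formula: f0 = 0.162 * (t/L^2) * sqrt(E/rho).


Step 1: Convert units to SI.
t_SI = 9e-6 m, L_SI = 257e-6 m
Step 2: Calculate sqrt(E/rho).
sqrt(170e9 / 2330) = 8541.74 m/s
Step 3: Compute f0.
f0 = 0.162 * 9e-6 / (257e-6)^2 * 8541.74 = 188554.8 Hz = 188.55 kHz


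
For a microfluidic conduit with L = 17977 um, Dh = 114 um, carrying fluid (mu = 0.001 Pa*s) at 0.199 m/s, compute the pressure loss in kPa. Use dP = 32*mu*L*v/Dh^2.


Step 1: Convert to SI: L = 17977e-6 m, Dh = 114e-6 m
Step 2: dP = 32 * 0.001 * 17977e-6 * 0.199 / (114e-6)^2
Step 3: dP = 8808.67 Pa
Step 4: Convert to kPa: dP = 8.81 kPa


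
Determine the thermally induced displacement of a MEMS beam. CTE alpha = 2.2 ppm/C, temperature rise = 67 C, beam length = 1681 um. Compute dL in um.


Step 1: Convert CTE: alpha = 2.2 ppm/C = 2.2e-6 /C
Step 2: dL = 2.2e-6 * 67 * 1681
dL = 0.2478 um


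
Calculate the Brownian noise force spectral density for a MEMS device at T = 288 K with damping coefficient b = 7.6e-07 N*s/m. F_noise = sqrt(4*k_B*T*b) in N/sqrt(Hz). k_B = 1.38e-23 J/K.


Step 1: Compute 4 * k_B * T * b
= 4 * 1.38e-23 * 288 * 7.6e-07
= 1.2082e-26 N^2/Hz
Step 2: F_noise = sqrt(1.2082e-26)
F_noise = 1.10e-13 N/sqrt(Hz)


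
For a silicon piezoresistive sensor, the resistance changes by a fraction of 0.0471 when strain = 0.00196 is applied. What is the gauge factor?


Step 1: Identify values.
dR/R = 0.0471, strain = 0.00196
Step 2: GF = (dR/R) / strain = 0.0471 / 0.00196
GF = 24.0


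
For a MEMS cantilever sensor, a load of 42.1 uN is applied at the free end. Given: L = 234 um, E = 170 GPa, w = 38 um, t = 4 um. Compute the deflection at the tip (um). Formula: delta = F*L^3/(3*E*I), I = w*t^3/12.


Step 1: Calculate the second moment of area.
I = w * t^3 / 12 = 38 * 4^3 / 12 = 202.6667 um^4
Step 2: Convert E to consistent units (1 GPa = 1000 uN/um^2).
E = 170 GPa = 170000 uN/um^2
Step 3: Calculate tip deflection.
delta = F * L^3 / (3 * E * I)
delta = 42.1 * 234^3 / (3 * 170000 * 202.6667)
delta = 5.2189 um


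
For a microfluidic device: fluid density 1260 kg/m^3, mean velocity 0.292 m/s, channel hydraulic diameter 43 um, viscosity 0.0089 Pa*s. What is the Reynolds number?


Step 1: Convert Dh to meters: Dh = 43e-6 m
Step 2: Re = rho * v * Dh / mu
Re = 1260 * 0.292 * 43e-6 / 0.0089
Re = 1.778


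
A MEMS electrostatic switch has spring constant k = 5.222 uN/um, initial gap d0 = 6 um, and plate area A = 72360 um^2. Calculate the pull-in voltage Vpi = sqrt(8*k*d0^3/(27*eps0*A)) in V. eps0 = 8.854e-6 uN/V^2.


Step 1: Compute numerator: 8 * k * d0^3 = 8 * 5.222 * 6^3 = 9023.616
Step 2: Compute denominator: 27 * eps0 * A = 27 * 8.854e-6 * 72360 = 17.298237
Step 3: Vpi = sqrt(9023.616 / 17.298237)
Vpi = 22.84 V


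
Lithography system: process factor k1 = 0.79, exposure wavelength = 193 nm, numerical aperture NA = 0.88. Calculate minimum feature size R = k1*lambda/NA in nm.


Step 1: Identify values: k1 = 0.79, lambda = 193 nm, NA = 0.88
Step 2: R = k1 * lambda / NA
R = 0.79 * 193 / 0.88
R = 173.3 nm


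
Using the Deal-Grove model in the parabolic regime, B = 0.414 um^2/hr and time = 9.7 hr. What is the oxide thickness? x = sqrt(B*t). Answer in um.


Step 1: Compute B*t = 0.414 * 9.7 = 4.0158
Step 2: x = sqrt(4.0158)
x = 2.004 um


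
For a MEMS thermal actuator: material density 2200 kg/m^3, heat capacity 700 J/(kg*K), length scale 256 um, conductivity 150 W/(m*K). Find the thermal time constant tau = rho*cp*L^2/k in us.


Step 1: Convert L to m: L = 256e-6 m
Step 2: L^2 = (256e-6)^2 = 6.5536e-08 m^2
Step 3: tau = 2200 * 700 * 6.5536e-08 / 150 = 6.7283627e-04 s
Step 4: Convert to microseconds (multiply by 1e6).
tau = 672.836 us


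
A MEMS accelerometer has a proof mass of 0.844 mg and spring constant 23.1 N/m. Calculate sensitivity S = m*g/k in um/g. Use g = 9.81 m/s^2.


Step 1: Convert mass: m = 0.844 mg = 8.44e-07 kg
Step 2: S = m * g / k = 8.44e-07 * 9.81 / 23.1
Step 3: S = 3.58e-07 m/g
Step 4: Convert to um/g: S = 0.358 um/g


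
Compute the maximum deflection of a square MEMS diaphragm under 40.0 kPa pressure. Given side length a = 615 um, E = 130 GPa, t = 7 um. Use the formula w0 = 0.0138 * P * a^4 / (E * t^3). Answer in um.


Step 1: Convert pressure to compatible units (E is in GPa, so P in GPa).
P = 40.0 kPa = 40.0e-6 GPa
Step 2: Compute numerator: 0.0138 * P * a^4.
a^4 = 615^4 = 143054150625
numerator = 0.0138 * 40.0e-6 * 143054150625 = 7.896589e+04
Step 3: Compute denominator: E * t^3 = 130 * 7^3 = 44590
Step 4: w0 = numerator / denominator = 7.896589e+04 / 44590 = 1.7709 um


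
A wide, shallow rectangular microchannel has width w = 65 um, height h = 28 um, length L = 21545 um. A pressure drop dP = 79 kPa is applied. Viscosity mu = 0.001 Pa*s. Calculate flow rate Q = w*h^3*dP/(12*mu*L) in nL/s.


Step 1: Convert all dimensions to SI (meters).
w = 65e-6 m, h = 28e-6 m, L = 21545e-6 m, dP = 79e3 Pa
Step 2: Q = w * h^3 * dP / (12 * mu * L)
Q = 65e-6 * (28e-6)^3 * 79e3 / (12 * 0.001 * 21545e-6) = 4.36e-10 m^3/s
Step 3: Convert Q from m^3/s to nL/s (1 m^3 = 1e12 nL, so multiply by 1e12).
Q = 436.0 nL/s


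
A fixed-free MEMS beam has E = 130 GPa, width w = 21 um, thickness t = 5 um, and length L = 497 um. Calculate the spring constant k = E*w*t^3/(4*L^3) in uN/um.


Step 1: Convert E to consistent units (1 GPa = 1000 uN/um^2).
E = 130 GPa = 130000 uN/um^2
Step 2: Compute t^3 = 5^3 = 125
Step 3: Compute L^3 = 497^3 = 122763473
Step 4: k = 130000 * 21 * 125 / (4 * 122763473)
k = 0.6949 uN/um


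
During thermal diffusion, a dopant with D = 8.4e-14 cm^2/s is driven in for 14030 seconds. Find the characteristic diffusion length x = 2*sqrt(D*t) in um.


Step 1: Compute D*t = 8.4e-14 * 14030 = 1.17852e-09 cm^2
Step 2: sqrt(D*t) = 3.433e-05 cm
Step 3: x = 2 * 3.433e-05 cm = 6.866e-05 cm
Step 4: Convert to um (1 cm = 1e4 um): x = 0.687 um


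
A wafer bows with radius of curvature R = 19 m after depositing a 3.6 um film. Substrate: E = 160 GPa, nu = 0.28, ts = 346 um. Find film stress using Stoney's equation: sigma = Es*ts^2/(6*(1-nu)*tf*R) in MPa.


Step 1: Compute numerator: Es * ts^2 = 160 * 346^2 = 19154560 (GPa*um^2)
Step 2: Compute denominator (R in um): 6*(1-nu)*tf*R = 6*0.72*3.6*19e6 = 295488000.0 (um^2)
Step 3: sigma (GPa) = 19154560 / 295488000.0 = 6.4823e-02 GPa
Step 4: Convert to MPa (x1000): sigma = 64.8 MPa


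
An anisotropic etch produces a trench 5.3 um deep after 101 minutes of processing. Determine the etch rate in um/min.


Step 1: Etch rate = depth / time
Step 2: rate = 5.3 / 101
rate = 0.052 um/min


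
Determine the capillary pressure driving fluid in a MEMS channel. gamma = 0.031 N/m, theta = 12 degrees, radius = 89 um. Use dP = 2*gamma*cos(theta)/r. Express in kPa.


Step 1: cos(12 deg) = 0.9781
Step 2: Convert r to m: r = 89e-6 m
Step 3: dP = 2 * 0.031 * 0.9781 / 89e-6 = 681.4 Pa
Step 4: Convert Pa to kPa (divide by 1000).
dP = 0.68 kPa


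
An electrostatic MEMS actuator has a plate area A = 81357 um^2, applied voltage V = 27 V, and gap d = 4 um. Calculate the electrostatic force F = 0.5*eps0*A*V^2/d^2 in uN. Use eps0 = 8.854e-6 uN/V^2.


Step 1: Identify parameters.
eps0 = 8.854e-6 uN/V^2, A = 81357 um^2, V = 27 V, d = 4 um
Step 2: Compute V^2 = 27^2 = 729
Step 3: Compute d^2 = 4^2 = 16
Step 4: F = 0.5 * 8.854e-6 * 81357 * 729 / 16
F = 16.41 uN


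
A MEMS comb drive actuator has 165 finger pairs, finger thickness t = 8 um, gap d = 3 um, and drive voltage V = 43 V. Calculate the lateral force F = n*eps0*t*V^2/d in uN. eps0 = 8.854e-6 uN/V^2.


Step 1: Parameters: n=165, eps0=8.854e-6 uN/V^2, t=8 um, V=43 V, d=3 um
Step 2: V^2 = 1849
Step 3: F = 165 * 8.854e-6 * 8 * 1849 / 3
F = 7.203 uN


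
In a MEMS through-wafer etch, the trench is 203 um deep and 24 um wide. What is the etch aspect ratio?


Step 1: AR = depth / width
Step 2: AR = 203 / 24
AR = 8.5


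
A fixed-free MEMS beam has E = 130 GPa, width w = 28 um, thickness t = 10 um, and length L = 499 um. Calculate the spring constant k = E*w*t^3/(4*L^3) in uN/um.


Step 1: Convert E to consistent units (1 GPa = 1000 uN/um^2).
E = 130 GPa = 130000 uN/um^2
Step 2: Compute t^3 = 10^3 = 1000
Step 3: Compute L^3 = 499^3 = 124251499
Step 4: k = 130000 * 28 * 1000 / (4 * 124251499)
k = 7.3239 uN/um


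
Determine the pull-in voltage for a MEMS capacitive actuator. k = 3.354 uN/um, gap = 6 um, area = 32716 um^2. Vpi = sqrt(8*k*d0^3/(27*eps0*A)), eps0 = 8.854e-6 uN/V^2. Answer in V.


Step 1: Compute numerator: 8 * k * d0^3 = 8 * 3.354 * 6^3 = 5795.712
Step 2: Compute denominator: 27 * eps0 * A = 27 * 8.854e-6 * 32716 = 7.821022
Step 3: Vpi = sqrt(5795.712 / 7.821022)
Vpi = 27.22 V


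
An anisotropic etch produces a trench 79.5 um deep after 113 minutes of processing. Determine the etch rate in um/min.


Step 1: Etch rate = depth / time
Step 2: rate = 79.5 / 113
rate = 0.704 um/min


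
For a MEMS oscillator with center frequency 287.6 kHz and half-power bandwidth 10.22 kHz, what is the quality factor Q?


Step 1: Q = f0 / bandwidth
Step 2: Q = 287.6 / 10.22
Q = 28.1


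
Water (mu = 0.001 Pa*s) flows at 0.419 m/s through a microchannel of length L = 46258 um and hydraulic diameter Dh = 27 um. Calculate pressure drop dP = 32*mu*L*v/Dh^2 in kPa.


Step 1: Convert to SI: L = 46258e-6 m, Dh = 27e-6 m
Step 2: dP = 32 * 0.001 * 46258e-6 * 0.419 / (27e-6)^2
Step 3: dP = 850791.86 Pa
Step 4: Convert to kPa: dP = 850.79 kPa


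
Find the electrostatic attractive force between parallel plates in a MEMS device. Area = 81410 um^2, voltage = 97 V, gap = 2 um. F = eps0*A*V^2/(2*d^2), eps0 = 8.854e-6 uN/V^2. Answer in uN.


Step 1: Identify parameters.
eps0 = 8.854e-6 uN/V^2, A = 81410 um^2, V = 97 V, d = 2 um
Step 2: Compute V^2 = 97^2 = 9409
Step 3: Compute d^2 = 2^2 = 4
Step 4: F = 0.5 * 8.854e-6 * 81410 * 9409 / 4
F = 847.756 uN


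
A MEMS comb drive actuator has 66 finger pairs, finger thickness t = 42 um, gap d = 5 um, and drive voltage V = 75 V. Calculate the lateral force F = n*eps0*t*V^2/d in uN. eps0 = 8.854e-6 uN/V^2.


Step 1: Parameters: n=66, eps0=8.854e-6 uN/V^2, t=42 um, V=75 V, d=5 um
Step 2: V^2 = 5625
Step 3: F = 66 * 8.854e-6 * 42 * 5625 / 5
F = 27.611 uN


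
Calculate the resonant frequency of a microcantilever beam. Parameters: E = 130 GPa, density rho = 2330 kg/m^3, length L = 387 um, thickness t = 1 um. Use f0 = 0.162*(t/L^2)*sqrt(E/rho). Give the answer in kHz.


Step 1: Convert units to SI.
t_SI = 1e-6 m, L_SI = 387e-6 m
Step 2: Calculate sqrt(E/rho).
sqrt(130e9 / 2330) = 7469.54 m/s
Step 3: Compute f0.
f0 = 0.162 * 1e-6 / (387e-6)^2 * 7469.54 = 8079.5 Hz = 8.08 kHz


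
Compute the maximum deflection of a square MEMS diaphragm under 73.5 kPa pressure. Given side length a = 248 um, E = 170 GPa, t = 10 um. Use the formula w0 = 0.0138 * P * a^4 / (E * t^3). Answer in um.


Step 1: Convert pressure to compatible units (E is in GPa, so P in GPa).
P = 73.5 kPa = 73.5e-6 GPa
Step 2: Compute numerator: 0.0138 * P * a^4.
a^4 = 248^4 = 3782742016
numerator = 0.0138 * 73.5e-6 * 3782742016 = 3.8368e+03
Step 3: Compute denominator: E * t^3 = 170 * 10^3 = 170000
Step 4: w0 = numerator / denominator = 3.8368e+03 / 170000 = 0.0226 um


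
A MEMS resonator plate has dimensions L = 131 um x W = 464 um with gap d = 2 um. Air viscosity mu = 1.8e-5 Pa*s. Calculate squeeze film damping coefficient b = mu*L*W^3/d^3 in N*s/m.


Step 1: Convert to SI.
L = 131e-6 m, W = 464e-6 m, d = 2e-6 m
Step 2: W^3 = (464e-6)^3 = 9.99e-11 m^3
Step 3: d^3 = (2e-6)^3 = 8.00e-18 m^3
Step 4: b = 1.8e-5 * 131e-6 * 9.99e-11 / 8.00e-18
b = 2.94e-02 N*s/m


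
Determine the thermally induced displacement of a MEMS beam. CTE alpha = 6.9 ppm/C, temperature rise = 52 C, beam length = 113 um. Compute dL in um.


Step 1: Convert CTE: alpha = 6.9 ppm/C = 6.9e-6 /C
Step 2: dL = 6.9e-6 * 52 * 113
dL = 0.0405 um


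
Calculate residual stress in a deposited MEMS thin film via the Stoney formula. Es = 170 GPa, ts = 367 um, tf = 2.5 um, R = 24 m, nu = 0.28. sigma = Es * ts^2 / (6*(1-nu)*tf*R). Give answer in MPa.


Step 1: Compute numerator: Es * ts^2 = 170 * 367^2 = 22897130 (GPa*um^2)
Step 2: Compute denominator (R in um): 6*(1-nu)*tf*R = 6*0.72*2.5*24e6 = 259200000.0 (um^2)
Step 3: sigma (GPa) = 22897130 / 259200000.0 = 8.8338e-02 GPa
Step 4: Convert to MPa (x1000): sigma = 88.3 MPa


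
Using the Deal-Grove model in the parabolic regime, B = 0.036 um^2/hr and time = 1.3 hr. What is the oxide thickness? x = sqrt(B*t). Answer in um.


Step 1: Compute B*t = 0.036 * 1.3 = 0.0468
Step 2: x = sqrt(0.0468)
x = 0.216 um


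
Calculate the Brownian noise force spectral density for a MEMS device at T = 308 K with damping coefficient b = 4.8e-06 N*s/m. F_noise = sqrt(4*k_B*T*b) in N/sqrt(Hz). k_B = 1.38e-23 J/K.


Step 1: Compute 4 * k_B * T * b
= 4 * 1.38e-23 * 308 * 4.8e-06
= 8.1608e-26 N^2/Hz
Step 2: F_noise = sqrt(8.1608e-26)
F_noise = 2.86e-13 N/sqrt(Hz)


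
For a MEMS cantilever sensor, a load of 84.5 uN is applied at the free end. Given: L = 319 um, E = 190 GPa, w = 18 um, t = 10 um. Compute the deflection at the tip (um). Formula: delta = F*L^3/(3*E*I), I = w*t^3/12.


Step 1: Calculate the second moment of area.
I = w * t^3 / 12 = 18 * 10^3 / 12 = 1500.0 um^4
Step 2: Convert E to consistent units (1 GPa = 1000 uN/um^2).
E = 190 GPa = 190000 uN/um^2
Step 3: Calculate tip deflection.
delta = F * L^3 / (3 * E * I)
delta = 84.5 * 319^3 / (3 * 190000 * 1500.0)
delta = 3.2082 um
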